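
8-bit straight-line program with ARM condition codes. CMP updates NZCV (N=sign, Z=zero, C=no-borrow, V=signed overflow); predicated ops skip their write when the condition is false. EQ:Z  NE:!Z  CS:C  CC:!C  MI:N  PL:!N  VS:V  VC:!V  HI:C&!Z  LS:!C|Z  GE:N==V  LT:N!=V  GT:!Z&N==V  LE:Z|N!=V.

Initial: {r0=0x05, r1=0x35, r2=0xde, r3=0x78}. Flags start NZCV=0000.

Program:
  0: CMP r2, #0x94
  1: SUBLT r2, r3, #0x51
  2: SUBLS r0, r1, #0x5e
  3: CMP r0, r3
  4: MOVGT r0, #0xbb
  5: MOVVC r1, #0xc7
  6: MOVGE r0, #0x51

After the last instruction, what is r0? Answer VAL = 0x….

VAL = 0x05

[0] flags=0010 → (cmp)
[1] flags=0010 LT?F → skip
[2] flags=0010 LS?F → skip
[3] flags=1000 → (cmp)
[4] flags=1000 GT?F → skip
[5] flags=1000 VC?T → r1=0xc7
[6] flags=1000 GE?F → skip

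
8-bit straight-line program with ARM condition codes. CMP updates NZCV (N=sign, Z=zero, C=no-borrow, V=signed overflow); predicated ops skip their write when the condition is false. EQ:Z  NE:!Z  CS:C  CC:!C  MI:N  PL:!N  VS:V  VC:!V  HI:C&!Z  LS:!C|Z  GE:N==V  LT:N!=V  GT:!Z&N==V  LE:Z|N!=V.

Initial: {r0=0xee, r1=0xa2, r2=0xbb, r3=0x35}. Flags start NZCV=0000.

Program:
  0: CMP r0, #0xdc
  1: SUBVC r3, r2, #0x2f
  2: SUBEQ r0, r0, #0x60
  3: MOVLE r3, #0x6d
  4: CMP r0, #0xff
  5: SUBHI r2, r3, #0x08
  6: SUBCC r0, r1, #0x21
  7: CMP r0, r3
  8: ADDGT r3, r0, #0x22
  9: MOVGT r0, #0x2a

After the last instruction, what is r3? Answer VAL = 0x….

0: ✓ CMP  NZCV=0010
1: ✓ SUBVC  r3←0x8c
2: · SUBEQ
3: · MOVLE
4: ✓ CMP  NZCV=1000
5: · SUBHI
6: ✓ SUBCC  r0←0x81
7: ✓ CMP  NZCV=1000
8: · ADDGT
9: · MOVGT

VAL = 0x8c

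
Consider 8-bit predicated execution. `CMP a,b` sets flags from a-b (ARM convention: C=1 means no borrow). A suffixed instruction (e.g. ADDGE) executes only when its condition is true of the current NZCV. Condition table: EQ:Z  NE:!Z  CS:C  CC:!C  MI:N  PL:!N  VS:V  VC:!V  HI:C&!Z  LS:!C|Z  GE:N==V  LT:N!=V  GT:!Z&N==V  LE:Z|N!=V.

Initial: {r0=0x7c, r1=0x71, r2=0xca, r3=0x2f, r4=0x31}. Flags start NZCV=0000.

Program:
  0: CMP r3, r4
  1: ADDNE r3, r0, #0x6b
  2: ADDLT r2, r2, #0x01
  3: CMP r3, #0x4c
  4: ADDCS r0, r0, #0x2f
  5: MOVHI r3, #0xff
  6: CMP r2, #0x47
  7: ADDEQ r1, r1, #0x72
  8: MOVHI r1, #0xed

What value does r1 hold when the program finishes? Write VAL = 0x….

0: ✓ CMP  NZCV=1000
1: ✓ ADDNE  r3←0xe7
2: ✓ ADDLT  r2←0xcb
3: ✓ CMP  NZCV=1010
4: ✓ ADDCS  r0←0xab
5: ✓ MOVHI  r3←0xff
6: ✓ CMP  NZCV=1010
7: · ADDEQ
8: ✓ MOVHI  r1←0xed

VAL = 0xed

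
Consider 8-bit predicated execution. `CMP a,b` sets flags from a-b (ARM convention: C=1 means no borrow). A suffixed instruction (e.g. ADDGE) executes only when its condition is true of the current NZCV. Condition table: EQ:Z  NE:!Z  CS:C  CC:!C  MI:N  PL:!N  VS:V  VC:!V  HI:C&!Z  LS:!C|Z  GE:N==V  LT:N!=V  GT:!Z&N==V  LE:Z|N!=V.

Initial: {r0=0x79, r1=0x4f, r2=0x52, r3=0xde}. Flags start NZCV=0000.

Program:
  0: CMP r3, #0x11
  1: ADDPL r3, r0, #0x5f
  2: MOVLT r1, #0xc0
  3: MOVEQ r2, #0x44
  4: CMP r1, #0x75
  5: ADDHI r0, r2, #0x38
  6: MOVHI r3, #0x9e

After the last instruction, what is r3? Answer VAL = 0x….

VAL = 0x9e

[0] flags=1010 → (cmp)
[1] flags=1010 PL?F → skip
[2] flags=1010 LT?T → r1=0xc0
[3] flags=1010 EQ?F → skip
[4] flags=0011 → (cmp)
[5] flags=0011 HI?T → r0=0x8a
[6] flags=0011 HI?T → r3=0x9e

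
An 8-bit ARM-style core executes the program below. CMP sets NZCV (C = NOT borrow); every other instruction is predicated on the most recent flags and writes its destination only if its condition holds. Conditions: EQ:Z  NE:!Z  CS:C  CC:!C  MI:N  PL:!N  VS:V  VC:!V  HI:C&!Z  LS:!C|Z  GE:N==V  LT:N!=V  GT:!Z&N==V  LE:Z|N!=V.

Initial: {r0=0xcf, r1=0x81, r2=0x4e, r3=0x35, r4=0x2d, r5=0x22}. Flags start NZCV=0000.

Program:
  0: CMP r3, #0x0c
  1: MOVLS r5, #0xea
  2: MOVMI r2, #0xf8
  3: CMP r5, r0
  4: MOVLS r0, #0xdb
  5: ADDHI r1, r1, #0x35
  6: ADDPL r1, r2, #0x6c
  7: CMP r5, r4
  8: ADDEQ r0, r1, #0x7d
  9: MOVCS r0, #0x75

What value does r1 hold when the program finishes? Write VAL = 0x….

[0] flags=0010 → (cmp)
[1] flags=0010 LS?F → skip
[2] flags=0010 MI?F → skip
[3] flags=0000 → (cmp)
[4] flags=0000 LS?T → r0=0xdb
[5] flags=0000 HI?F → skip
[6] flags=0000 PL?T → r1=0xba
[7] flags=1000 → (cmp)
[8] flags=1000 EQ?F → skip
[9] flags=1000 CS?F → skip

VAL = 0xba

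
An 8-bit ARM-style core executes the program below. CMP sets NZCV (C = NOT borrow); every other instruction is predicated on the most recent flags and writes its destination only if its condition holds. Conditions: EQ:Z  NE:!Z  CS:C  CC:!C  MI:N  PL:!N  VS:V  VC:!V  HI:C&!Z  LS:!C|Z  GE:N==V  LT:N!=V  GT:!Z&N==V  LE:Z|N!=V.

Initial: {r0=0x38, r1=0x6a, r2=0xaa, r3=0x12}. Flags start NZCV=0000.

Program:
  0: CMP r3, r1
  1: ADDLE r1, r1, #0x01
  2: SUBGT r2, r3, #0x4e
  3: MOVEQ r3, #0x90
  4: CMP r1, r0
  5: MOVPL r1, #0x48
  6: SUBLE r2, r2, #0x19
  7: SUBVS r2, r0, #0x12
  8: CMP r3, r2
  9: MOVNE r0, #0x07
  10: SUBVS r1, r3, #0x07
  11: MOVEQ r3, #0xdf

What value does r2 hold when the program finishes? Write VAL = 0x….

VAL = 0xaa

0: ✓ CMP  NZCV=1000
1: ✓ ADDLE  r1←0x6b
2: · SUBGT
3: · MOVEQ
4: ✓ CMP  NZCV=0010
5: ✓ MOVPL  r1←0x48
6: · SUBLE
7: · SUBVS
8: ✓ CMP  NZCV=0000
9: ✓ MOVNE  r0←0x07
10: · SUBVS
11: · MOVEQ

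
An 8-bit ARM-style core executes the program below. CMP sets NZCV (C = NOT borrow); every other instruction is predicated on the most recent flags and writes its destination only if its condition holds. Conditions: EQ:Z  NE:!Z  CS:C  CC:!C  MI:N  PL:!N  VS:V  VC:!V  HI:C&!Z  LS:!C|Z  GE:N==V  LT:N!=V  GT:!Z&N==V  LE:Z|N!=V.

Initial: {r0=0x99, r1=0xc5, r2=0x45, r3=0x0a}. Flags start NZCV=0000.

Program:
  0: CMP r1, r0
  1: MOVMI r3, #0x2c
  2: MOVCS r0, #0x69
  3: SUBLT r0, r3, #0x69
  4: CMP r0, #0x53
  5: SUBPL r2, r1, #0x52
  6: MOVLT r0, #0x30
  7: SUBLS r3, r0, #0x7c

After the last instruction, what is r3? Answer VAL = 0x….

[0] flags=0010 → (cmp)
[1] flags=0010 MI?F → skip
[2] flags=0010 CS?T → r0=0x69
[3] flags=0010 LT?F → skip
[4] flags=0010 → (cmp)
[5] flags=0010 PL?T → r2=0x73
[6] flags=0010 LT?F → skip
[7] flags=0010 LS?F → skip

VAL = 0x0a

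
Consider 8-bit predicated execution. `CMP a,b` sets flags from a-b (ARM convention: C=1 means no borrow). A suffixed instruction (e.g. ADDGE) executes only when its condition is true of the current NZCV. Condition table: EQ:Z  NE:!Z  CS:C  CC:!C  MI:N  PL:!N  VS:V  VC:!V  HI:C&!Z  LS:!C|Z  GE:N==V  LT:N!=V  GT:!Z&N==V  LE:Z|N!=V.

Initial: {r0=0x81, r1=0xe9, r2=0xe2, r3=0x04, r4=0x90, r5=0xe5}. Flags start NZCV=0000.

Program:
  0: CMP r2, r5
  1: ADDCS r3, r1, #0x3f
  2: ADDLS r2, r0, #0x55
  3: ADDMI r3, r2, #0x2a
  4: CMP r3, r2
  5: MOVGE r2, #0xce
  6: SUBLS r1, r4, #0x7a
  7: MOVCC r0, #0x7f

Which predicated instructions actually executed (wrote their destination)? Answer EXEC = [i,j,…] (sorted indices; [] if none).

EXEC = [2,3,5,6,7]

0: ✓ CMP  NZCV=1000
1: · ADDCS
2: ✓ ADDLS  r2←0xd6
3: ✓ ADDMI  r3←0x00
4: ✓ CMP  NZCV=0000
5: ✓ MOVGE  r2←0xce
6: ✓ SUBLS  r1←0x16
7: ✓ MOVCC  r0←0x7f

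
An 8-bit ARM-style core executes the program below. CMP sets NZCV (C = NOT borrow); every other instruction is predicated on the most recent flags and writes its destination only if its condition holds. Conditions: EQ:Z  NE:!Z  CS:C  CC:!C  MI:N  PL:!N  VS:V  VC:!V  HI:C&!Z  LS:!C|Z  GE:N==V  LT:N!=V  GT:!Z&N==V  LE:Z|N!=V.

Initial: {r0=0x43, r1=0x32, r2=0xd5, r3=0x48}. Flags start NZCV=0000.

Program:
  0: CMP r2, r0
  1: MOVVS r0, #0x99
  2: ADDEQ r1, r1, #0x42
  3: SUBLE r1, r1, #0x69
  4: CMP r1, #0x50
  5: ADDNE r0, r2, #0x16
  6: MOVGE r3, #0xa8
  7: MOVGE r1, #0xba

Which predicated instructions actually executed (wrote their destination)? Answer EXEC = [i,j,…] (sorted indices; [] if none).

[0] flags=1010 → (cmp)
[1] flags=1010 VS?F → skip
[2] flags=1010 EQ?F → skip
[3] flags=1010 LE?T → r1=0xc9
[4] flags=0011 → (cmp)
[5] flags=0011 NE?T → r0=0xeb
[6] flags=0011 GE?F → skip
[7] flags=0011 GE?F → skip

EXEC = [3,5]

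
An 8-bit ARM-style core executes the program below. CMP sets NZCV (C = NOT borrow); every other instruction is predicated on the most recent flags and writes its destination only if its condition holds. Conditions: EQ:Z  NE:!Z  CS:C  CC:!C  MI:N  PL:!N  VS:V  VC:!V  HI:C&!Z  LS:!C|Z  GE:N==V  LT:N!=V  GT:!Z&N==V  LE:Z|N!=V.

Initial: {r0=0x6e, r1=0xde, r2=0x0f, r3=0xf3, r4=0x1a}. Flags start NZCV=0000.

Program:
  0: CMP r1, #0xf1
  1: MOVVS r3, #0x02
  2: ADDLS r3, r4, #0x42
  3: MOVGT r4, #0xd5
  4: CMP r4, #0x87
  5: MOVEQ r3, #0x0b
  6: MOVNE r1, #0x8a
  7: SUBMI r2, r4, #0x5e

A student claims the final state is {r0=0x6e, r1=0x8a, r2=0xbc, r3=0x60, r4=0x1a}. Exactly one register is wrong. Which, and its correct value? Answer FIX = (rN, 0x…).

0: ✓ CMP  NZCV=1000
1: · MOVVS
2: ✓ ADDLS  r3←0x5c
3: · MOVGT
4: ✓ CMP  NZCV=1001
5: · MOVEQ
6: ✓ MOVNE  r1←0x8a
7: ✓ SUBMI  r2←0xbc

FIX = (r3, 0x5c)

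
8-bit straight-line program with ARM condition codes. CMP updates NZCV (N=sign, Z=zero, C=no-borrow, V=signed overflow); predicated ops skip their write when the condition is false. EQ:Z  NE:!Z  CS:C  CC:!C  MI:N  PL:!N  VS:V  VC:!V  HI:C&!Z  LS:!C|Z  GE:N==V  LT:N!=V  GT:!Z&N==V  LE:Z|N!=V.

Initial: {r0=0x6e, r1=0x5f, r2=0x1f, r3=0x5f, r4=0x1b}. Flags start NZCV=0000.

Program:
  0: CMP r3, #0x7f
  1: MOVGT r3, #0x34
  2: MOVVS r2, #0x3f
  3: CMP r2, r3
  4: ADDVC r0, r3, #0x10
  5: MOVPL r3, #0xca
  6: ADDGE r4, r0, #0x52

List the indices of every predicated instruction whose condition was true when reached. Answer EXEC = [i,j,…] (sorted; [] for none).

EXEC = [4]

0: ✓ CMP  NZCV=1000
1: · MOVGT
2: · MOVVS
3: ✓ CMP  NZCV=1000
4: ✓ ADDVC  r0←0x6f
5: · MOVPL
6: · ADDGE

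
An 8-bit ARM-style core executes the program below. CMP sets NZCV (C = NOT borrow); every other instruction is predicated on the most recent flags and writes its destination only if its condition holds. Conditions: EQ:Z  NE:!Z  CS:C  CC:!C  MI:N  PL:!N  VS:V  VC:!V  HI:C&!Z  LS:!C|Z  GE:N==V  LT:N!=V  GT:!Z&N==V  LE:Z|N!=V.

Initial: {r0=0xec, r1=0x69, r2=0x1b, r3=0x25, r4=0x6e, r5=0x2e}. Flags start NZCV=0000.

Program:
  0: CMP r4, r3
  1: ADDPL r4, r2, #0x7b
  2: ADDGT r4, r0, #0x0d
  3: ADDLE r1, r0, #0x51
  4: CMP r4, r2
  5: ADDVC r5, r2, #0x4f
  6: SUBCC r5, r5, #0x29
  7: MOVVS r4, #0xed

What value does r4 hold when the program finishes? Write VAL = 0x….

VAL = 0xf9

0: ✓ CMP  NZCV=0010
1: ✓ ADDPL  r4←0x96
2: ✓ ADDGT  r4←0xf9
3: · ADDLE
4: ✓ CMP  NZCV=1010
5: ✓ ADDVC  r5←0x6a
6: · SUBCC
7: · MOVVS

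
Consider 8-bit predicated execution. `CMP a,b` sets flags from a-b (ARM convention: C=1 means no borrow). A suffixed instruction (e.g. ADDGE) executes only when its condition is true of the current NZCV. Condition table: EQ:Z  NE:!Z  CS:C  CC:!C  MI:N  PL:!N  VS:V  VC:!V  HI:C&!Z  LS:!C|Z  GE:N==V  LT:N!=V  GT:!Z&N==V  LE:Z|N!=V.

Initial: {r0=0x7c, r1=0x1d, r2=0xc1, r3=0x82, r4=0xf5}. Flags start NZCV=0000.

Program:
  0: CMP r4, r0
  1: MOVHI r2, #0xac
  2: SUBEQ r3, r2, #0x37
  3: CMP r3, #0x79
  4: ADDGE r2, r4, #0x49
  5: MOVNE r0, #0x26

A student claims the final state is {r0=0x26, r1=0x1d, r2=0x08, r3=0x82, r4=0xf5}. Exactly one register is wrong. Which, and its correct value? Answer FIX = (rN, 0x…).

FIX = (r2, 0xac)

0: ✓ CMP  NZCV=0011
1: ✓ MOVHI  r2←0xac
2: · SUBEQ
3: ✓ CMP  NZCV=0011
4: · ADDGE
5: ✓ MOVNE  r0←0x26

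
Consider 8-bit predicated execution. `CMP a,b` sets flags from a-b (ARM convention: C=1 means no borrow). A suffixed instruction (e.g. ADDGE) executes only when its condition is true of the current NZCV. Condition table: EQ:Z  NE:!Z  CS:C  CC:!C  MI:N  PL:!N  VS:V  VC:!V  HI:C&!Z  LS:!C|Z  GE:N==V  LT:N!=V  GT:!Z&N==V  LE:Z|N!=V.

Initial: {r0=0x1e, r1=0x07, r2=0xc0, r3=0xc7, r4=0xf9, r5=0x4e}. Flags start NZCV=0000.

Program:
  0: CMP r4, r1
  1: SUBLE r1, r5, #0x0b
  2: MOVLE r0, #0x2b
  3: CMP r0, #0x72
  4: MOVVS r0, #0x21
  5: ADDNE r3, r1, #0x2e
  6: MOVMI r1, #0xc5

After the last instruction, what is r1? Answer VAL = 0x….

0: ✓ CMP  NZCV=1010
1: ✓ SUBLE  r1←0x43
2: ✓ MOVLE  r0←0x2b
3: ✓ CMP  NZCV=1000
4: · MOVVS
5: ✓ ADDNE  r3←0x71
6: ✓ MOVMI  r1←0xc5

VAL = 0xc5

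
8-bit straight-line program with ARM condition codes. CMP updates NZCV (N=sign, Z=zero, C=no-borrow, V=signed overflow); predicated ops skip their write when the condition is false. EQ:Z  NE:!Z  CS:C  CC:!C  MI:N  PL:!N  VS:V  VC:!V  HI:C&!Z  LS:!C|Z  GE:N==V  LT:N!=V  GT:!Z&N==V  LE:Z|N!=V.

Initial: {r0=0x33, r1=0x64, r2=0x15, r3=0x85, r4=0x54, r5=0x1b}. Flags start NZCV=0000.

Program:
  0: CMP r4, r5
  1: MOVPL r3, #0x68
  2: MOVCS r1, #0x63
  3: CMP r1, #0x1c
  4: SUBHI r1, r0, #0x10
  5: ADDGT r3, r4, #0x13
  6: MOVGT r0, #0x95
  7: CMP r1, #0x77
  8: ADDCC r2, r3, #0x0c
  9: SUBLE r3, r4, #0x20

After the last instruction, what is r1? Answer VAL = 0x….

[0] flags=0010 → (cmp)
[1] flags=0010 PL?T → r3=0x68
[2] flags=0010 CS?T → r1=0x63
[3] flags=0010 → (cmp)
[4] flags=0010 HI?T → r1=0x23
[5] flags=0010 GT?T → r3=0x67
[6] flags=0010 GT?T → r0=0x95
[7] flags=1000 → (cmp)
[8] flags=1000 CC?T → r2=0x73
[9] flags=1000 LE?T → r3=0x34

VAL = 0x23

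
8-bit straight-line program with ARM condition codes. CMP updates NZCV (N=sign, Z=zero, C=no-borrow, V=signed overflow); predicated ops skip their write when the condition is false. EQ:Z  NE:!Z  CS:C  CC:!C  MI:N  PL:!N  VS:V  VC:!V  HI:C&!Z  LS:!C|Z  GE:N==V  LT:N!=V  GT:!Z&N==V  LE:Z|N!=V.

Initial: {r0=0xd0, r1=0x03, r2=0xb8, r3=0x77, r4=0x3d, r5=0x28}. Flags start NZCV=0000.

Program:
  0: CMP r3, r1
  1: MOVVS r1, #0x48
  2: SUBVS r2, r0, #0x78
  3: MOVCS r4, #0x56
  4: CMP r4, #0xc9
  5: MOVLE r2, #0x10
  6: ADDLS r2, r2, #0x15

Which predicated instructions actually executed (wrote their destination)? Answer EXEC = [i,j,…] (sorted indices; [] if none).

0: ✓ CMP  NZCV=0010
1: · MOVVS
2: · SUBVS
3: ✓ MOVCS  r4←0x56
4: ✓ CMP  NZCV=1001
5: · MOVLE
6: ✓ ADDLS  r2←0xcd

EXEC = [3,6]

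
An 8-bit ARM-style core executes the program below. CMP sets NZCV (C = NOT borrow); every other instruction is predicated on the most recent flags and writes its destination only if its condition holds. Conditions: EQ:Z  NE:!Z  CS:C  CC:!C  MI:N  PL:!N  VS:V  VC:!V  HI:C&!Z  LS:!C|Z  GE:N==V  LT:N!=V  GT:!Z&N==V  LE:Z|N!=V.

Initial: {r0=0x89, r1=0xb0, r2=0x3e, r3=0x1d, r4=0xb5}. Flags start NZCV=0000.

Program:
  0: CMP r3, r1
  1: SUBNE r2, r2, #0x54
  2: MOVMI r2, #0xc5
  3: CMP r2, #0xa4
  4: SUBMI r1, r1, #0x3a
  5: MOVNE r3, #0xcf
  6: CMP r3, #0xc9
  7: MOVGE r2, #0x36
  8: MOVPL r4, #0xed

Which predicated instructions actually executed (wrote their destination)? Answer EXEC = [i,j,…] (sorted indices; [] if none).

EXEC = [1,5,7,8]

[0] flags=0000 → (cmp)
[1] flags=0000 NE?T → r2=0xea
[2] flags=0000 MI?F → skip
[3] flags=0010 → (cmp)
[4] flags=0010 MI?F → skip
[5] flags=0010 NE?T → r3=0xcf
[6] flags=0010 → (cmp)
[7] flags=0010 GE?T → r2=0x36
[8] flags=0010 PL?T → r4=0xed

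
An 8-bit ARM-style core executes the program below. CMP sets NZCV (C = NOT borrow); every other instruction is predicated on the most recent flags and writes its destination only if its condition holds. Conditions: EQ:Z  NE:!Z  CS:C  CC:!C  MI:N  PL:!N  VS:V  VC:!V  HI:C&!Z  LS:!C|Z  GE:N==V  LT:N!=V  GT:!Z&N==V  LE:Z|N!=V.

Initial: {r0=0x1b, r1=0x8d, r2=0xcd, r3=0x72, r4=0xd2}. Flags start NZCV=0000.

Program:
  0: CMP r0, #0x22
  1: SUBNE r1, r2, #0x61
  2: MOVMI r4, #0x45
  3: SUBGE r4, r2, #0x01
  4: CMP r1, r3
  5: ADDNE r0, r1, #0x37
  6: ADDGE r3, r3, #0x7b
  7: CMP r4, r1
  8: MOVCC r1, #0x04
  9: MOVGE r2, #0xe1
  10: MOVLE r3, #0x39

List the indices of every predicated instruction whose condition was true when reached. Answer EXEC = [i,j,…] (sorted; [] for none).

EXEC = [1,2,5,8,10]

[0] flags=1000 → (cmp)
[1] flags=1000 NE?T → r1=0x6c
[2] flags=1000 MI?T → r4=0x45
[3] flags=1000 GE?F → skip
[4] flags=1000 → (cmp)
[5] flags=1000 NE?T → r0=0xa3
[6] flags=1000 GE?F → skip
[7] flags=1000 → (cmp)
[8] flags=1000 CC?T → r1=0x04
[9] flags=1000 GE?F → skip
[10] flags=1000 LE?T → r3=0x39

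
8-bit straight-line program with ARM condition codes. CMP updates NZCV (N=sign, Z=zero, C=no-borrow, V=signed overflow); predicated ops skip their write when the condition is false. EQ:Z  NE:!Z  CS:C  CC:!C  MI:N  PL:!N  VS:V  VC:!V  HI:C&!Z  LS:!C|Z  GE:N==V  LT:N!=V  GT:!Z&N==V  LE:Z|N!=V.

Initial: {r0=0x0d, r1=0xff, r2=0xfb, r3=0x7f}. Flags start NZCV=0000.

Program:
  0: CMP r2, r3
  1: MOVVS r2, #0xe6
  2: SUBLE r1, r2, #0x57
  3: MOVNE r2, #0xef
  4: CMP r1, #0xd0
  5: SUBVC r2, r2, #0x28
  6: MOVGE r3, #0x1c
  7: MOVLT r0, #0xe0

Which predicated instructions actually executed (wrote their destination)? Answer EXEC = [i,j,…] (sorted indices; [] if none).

0: ✓ CMP  NZCV=0011
1: ✓ MOVVS  r2←0xe6
2: ✓ SUBLE  r1←0x8f
3: ✓ MOVNE  r2←0xef
4: ✓ CMP  NZCV=1000
5: ✓ SUBVC  r2←0xc7
6: · MOVGE
7: ✓ MOVLT  r0←0xe0

EXEC = [1,2,3,5,7]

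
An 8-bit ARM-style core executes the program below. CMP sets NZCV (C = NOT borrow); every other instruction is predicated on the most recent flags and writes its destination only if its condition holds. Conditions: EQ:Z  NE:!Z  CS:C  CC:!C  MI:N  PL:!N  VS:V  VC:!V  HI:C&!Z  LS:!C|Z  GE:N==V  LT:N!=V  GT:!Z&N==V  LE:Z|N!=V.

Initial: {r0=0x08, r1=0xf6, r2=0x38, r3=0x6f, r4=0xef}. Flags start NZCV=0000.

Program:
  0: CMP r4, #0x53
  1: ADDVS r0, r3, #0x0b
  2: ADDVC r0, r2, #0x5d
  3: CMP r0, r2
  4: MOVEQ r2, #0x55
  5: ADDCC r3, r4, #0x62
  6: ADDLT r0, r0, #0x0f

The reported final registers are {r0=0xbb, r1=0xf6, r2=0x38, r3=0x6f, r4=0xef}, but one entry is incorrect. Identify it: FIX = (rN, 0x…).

FIX = (r0, 0xa4)

0: ✓ CMP  NZCV=1010
1: · ADDVS
2: ✓ ADDVC  r0←0x95
3: ✓ CMP  NZCV=0011
4: · MOVEQ
5: · ADDCC
6: ✓ ADDLT  r0←0xa4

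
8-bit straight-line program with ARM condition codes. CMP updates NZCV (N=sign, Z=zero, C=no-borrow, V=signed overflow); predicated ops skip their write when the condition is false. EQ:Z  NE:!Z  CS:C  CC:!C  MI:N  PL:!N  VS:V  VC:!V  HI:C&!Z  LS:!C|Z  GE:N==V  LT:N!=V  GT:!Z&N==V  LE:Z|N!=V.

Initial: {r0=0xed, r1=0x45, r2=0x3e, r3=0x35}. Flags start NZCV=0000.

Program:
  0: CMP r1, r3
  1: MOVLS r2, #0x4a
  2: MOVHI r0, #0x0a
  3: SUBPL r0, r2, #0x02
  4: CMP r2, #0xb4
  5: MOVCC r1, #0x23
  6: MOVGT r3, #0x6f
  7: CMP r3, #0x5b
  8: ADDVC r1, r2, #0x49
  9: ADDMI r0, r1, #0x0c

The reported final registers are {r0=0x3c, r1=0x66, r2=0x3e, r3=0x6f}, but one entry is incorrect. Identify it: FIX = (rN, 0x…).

[0] flags=0010 → (cmp)
[1] flags=0010 LS?F → skip
[2] flags=0010 HI?T → r0=0x0a
[3] flags=0010 PL?T → r0=0x3c
[4] flags=1001 → (cmp)
[5] flags=1001 CC?T → r1=0x23
[6] flags=1001 GT?T → r3=0x6f
[7] flags=0010 → (cmp)
[8] flags=0010 VC?T → r1=0x87
[9] flags=0010 MI?F → skip

FIX = (r1, 0x87)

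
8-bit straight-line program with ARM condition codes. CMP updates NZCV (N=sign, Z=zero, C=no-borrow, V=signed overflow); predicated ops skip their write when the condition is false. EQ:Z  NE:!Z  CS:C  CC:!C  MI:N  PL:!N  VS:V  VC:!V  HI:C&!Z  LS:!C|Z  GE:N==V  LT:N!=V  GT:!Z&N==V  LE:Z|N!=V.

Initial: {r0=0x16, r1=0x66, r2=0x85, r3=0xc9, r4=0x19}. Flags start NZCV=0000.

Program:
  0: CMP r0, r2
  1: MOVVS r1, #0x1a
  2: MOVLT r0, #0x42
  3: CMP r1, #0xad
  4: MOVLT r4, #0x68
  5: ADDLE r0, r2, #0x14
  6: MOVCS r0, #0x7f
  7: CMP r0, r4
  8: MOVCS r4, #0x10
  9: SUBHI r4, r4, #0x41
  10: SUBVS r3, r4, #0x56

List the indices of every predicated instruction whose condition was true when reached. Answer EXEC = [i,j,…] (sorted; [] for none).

0: ✓ CMP  NZCV=1001
1: ✓ MOVVS  r1←0x1a
2: · MOVLT
3: ✓ CMP  NZCV=0000
4: · MOVLT
5: · ADDLE
6: · MOVCS
7: ✓ CMP  NZCV=1000
8: · MOVCS
9: · SUBHI
10: · SUBVS

EXEC = [1]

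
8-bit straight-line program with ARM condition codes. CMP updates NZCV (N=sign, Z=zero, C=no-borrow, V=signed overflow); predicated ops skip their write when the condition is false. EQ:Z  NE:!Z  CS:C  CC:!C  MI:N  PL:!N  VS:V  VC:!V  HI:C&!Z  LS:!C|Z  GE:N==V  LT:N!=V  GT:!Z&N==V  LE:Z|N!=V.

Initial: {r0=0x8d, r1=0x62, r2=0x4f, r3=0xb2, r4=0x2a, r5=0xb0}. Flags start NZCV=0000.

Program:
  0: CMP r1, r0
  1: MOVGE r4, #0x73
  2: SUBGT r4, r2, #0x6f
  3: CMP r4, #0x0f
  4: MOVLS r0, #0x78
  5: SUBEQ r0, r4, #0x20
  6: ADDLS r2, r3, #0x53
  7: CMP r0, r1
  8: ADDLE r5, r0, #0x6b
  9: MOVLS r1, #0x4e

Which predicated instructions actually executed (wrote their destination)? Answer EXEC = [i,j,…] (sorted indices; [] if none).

0: ✓ CMP  NZCV=1001
1: ✓ MOVGE  r4←0x73
2: ✓ SUBGT  r4←0xe0
3: ✓ CMP  NZCV=1010
4: · MOVLS
5: · SUBEQ
6: · ADDLS
7: ✓ CMP  NZCV=0011
8: ✓ ADDLE  r5←0xf8
9: · MOVLS

EXEC = [1,2,8]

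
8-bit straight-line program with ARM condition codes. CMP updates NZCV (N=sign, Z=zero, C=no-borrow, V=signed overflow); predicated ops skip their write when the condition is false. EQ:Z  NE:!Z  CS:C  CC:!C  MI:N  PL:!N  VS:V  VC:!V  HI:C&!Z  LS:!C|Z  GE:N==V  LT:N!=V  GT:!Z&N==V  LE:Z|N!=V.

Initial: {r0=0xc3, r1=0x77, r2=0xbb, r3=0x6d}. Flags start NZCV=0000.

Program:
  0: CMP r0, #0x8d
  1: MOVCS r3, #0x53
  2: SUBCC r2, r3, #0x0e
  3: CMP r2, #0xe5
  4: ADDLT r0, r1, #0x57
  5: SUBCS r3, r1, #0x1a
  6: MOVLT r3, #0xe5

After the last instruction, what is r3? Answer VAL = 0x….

[0] flags=0010 → (cmp)
[1] flags=0010 CS?T → r3=0x53
[2] flags=0010 CC?F → skip
[3] flags=1000 → (cmp)
[4] flags=1000 LT?T → r0=0xce
[5] flags=1000 CS?F → skip
[6] flags=1000 LT?T → r3=0xe5

VAL = 0xe5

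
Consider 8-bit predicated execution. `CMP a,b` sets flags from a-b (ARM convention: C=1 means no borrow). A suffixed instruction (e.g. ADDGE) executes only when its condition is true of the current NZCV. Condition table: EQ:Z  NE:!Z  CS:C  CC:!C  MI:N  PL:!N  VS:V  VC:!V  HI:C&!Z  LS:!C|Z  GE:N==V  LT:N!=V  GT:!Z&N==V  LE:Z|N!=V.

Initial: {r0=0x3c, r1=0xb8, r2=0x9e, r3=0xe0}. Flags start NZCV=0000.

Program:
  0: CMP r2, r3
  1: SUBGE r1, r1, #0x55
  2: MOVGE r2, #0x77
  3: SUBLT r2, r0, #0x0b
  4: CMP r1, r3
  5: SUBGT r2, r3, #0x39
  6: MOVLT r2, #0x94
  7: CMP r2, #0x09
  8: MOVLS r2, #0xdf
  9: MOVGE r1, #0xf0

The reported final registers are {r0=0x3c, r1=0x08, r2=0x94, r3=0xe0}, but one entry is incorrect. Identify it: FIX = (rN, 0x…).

[0] flags=1000 → (cmp)
[1] flags=1000 GE?F → skip
[2] flags=1000 GE?F → skip
[3] flags=1000 LT?T → r2=0x31
[4] flags=1000 → (cmp)
[5] flags=1000 GT?F → skip
[6] flags=1000 LT?T → r2=0x94
[7] flags=1010 → (cmp)
[8] flags=1010 LS?F → skip
[9] flags=1010 GE?F → skip

FIX = (r1, 0xb8)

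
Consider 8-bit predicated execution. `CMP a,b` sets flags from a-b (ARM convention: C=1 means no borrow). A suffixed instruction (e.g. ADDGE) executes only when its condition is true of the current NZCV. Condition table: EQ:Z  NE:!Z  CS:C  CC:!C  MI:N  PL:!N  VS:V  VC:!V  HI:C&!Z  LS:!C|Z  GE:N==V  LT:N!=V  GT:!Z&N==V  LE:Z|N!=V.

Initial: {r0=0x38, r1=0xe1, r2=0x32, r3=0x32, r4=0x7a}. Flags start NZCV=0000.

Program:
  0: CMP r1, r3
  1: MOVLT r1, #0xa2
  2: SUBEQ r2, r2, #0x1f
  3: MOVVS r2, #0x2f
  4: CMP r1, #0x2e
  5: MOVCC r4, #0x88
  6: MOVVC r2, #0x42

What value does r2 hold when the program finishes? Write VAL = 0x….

[0] flags=1010 → (cmp)
[1] flags=1010 LT?T → r1=0xa2
[2] flags=1010 EQ?F → skip
[3] flags=1010 VS?F → skip
[4] flags=0011 → (cmp)
[5] flags=0011 CC?F → skip
[6] flags=0011 VC?F → skip

VAL = 0x32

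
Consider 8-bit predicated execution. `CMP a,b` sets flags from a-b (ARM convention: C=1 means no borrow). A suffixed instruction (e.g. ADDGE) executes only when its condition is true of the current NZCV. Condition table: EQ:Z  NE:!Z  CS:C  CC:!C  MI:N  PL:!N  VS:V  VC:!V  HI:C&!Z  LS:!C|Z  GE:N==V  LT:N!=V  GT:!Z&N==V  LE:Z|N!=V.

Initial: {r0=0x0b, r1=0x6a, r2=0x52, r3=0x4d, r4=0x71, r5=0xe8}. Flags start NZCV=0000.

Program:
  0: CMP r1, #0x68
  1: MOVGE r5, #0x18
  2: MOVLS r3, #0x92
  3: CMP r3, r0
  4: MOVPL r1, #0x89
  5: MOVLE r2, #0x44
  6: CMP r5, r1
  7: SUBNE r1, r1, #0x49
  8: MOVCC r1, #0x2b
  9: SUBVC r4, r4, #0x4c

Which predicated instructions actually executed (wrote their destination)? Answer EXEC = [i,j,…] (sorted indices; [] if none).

EXEC = [1,4,7,8]

[0] flags=0010 → (cmp)
[1] flags=0010 GE?T → r5=0x18
[2] flags=0010 LS?F → skip
[3] flags=0010 → (cmp)
[4] flags=0010 PL?T → r1=0x89
[5] flags=0010 LE?F → skip
[6] flags=1001 → (cmp)
[7] flags=1001 NE?T → r1=0x40
[8] flags=1001 CC?T → r1=0x2b
[9] flags=1001 VC?F → skip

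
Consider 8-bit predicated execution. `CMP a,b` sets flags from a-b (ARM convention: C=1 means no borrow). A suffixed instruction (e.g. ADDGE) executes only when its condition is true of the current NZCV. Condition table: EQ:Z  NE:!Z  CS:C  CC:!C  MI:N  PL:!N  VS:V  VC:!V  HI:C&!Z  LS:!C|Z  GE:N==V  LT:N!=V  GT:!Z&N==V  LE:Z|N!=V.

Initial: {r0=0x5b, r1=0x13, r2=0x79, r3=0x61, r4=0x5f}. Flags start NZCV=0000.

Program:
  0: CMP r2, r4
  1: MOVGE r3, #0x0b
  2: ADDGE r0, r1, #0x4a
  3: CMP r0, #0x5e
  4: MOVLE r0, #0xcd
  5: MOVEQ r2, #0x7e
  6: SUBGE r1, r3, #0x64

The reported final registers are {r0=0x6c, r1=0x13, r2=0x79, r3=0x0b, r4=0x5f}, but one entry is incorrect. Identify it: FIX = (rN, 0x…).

[0] flags=0010 → (cmp)
[1] flags=0010 GE?T → r3=0x0b
[2] flags=0010 GE?T → r0=0x5d
[3] flags=1000 → (cmp)
[4] flags=1000 LE?T → r0=0xcd
[5] flags=1000 EQ?F → skip
[6] flags=1000 GE?F → skip

FIX = (r0, 0xcd)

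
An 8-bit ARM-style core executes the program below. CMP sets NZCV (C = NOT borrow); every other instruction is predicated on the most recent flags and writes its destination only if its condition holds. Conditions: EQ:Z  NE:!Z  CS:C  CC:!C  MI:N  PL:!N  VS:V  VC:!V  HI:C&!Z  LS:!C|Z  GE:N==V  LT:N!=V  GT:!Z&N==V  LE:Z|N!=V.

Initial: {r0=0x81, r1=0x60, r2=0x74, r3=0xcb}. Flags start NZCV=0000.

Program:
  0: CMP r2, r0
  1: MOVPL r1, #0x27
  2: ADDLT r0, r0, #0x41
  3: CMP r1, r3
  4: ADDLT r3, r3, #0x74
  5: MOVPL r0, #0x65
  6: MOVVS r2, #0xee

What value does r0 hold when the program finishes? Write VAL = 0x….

VAL = 0x81

[0] flags=1001 → (cmp)
[1] flags=1001 PL?F → skip
[2] flags=1001 LT?F → skip
[3] flags=1001 → (cmp)
[4] flags=1001 LT?F → skip
[5] flags=1001 PL?F → skip
[6] flags=1001 VS?T → r2=0xee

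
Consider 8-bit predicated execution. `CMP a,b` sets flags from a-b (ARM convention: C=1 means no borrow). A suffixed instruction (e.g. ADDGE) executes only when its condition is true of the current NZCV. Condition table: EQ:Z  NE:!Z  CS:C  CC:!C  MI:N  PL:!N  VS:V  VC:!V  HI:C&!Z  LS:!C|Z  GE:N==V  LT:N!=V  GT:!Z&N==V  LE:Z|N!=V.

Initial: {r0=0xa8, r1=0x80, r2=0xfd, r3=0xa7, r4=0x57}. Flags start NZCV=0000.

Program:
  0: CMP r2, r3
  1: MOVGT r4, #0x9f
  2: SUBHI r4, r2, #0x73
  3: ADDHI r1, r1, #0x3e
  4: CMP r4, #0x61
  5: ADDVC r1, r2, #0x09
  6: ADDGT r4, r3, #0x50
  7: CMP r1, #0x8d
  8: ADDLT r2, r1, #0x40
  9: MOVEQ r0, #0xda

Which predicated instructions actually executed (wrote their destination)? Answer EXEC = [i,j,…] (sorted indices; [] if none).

EXEC = [1,2,3]

0: ✓ CMP  NZCV=0010
1: ✓ MOVGT  r4←0x9f
2: ✓ SUBHI  r4←0x8a
3: ✓ ADDHI  r1←0xbe
4: ✓ CMP  NZCV=0011
5: · ADDVC
6: · ADDGT
7: ✓ CMP  NZCV=0010
8: · ADDLT
9: · MOVEQ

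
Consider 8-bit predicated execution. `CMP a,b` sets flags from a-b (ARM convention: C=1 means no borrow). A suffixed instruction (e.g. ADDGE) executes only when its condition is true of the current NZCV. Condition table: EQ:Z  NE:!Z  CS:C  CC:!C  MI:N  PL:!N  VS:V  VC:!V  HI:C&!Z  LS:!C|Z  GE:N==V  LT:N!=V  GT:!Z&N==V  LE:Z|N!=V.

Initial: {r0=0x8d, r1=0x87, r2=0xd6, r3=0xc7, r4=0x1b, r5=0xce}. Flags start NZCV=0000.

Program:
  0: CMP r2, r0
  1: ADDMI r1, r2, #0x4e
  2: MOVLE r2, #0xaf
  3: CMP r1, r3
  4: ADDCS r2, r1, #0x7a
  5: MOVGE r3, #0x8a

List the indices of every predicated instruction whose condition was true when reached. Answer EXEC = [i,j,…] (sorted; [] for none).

EXEC = []

0: ✓ CMP  NZCV=0010
1: · ADDMI
2: · MOVLE
3: ✓ CMP  NZCV=1000
4: · ADDCS
5: · MOVGE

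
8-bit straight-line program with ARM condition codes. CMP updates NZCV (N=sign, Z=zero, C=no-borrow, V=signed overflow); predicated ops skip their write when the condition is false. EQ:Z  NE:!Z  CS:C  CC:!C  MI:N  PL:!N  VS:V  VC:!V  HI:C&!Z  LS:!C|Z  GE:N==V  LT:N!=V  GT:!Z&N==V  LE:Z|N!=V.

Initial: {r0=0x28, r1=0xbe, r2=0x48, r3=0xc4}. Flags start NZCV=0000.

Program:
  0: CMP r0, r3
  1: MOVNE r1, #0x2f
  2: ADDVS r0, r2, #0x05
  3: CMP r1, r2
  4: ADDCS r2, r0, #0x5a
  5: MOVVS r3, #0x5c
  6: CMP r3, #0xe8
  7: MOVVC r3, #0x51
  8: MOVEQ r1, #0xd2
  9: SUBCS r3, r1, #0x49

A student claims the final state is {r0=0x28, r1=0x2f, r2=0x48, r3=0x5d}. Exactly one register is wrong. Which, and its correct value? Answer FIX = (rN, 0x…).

FIX = (r3, 0x51)

0: ✓ CMP  NZCV=0000
1: ✓ MOVNE  r1←0x2f
2: · ADDVS
3: ✓ CMP  NZCV=1000
4: · ADDCS
5: · MOVVS
6: ✓ CMP  NZCV=1000
7: ✓ MOVVC  r3←0x51
8: · MOVEQ
9: · SUBCS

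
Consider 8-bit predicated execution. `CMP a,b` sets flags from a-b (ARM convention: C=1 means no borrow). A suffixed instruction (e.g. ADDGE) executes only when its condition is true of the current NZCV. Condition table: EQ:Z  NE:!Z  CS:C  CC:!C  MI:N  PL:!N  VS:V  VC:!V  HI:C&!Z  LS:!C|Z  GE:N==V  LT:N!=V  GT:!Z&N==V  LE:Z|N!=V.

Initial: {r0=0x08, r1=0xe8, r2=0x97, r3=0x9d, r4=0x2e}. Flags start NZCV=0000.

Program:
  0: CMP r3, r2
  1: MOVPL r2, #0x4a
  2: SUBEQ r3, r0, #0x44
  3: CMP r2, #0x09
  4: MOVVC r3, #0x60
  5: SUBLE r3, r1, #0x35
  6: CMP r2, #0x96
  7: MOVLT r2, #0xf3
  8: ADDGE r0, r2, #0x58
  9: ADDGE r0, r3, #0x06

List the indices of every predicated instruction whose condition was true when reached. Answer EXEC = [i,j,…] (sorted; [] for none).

0: ✓ CMP  NZCV=0010
1: ✓ MOVPL  r2←0x4a
2: · SUBEQ
3: ✓ CMP  NZCV=0010
4: ✓ MOVVC  r3←0x60
5: · SUBLE
6: ✓ CMP  NZCV=1001
7: · MOVLT
8: ✓ ADDGE  r0←0xa2
9: ✓ ADDGE  r0←0x66

EXEC = [1,4,8,9]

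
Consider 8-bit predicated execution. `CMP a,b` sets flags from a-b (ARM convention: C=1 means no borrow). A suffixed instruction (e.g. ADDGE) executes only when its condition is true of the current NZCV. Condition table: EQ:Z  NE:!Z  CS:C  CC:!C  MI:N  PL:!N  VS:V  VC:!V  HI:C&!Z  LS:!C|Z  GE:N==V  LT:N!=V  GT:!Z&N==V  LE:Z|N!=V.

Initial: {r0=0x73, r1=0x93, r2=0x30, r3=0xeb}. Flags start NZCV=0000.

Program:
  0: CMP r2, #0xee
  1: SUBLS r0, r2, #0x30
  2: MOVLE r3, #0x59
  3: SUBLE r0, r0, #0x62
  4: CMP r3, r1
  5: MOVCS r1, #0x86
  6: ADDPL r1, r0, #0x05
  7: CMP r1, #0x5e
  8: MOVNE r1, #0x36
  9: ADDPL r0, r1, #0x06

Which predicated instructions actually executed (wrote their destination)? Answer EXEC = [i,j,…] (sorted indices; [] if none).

0: ✓ CMP  NZCV=0000
1: ✓ SUBLS  r0←0x00
2: · MOVLE
3: · SUBLE
4: ✓ CMP  NZCV=0010
5: ✓ MOVCS  r1←0x86
6: ✓ ADDPL  r1←0x05
7: ✓ CMP  NZCV=1000
8: ✓ MOVNE  r1←0x36
9: · ADDPL

EXEC = [1,5,6,8]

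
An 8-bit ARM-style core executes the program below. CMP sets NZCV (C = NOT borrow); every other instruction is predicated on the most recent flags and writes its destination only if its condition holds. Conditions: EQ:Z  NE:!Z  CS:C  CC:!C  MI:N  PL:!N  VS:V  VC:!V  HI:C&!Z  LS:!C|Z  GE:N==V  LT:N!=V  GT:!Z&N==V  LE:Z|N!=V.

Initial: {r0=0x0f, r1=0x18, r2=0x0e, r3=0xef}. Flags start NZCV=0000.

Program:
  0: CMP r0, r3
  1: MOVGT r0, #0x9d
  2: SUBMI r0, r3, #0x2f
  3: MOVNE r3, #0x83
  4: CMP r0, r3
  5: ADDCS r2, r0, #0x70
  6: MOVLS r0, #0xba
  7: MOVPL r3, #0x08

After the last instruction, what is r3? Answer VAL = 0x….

VAL = 0x08

0: ✓ CMP  NZCV=0000
1: ✓ MOVGT  r0←0x9d
2: · SUBMI
3: ✓ MOVNE  r3←0x83
4: ✓ CMP  NZCV=0010
5: ✓ ADDCS  r2←0x0d
6: · MOVLS
7: ✓ MOVPL  r3←0x08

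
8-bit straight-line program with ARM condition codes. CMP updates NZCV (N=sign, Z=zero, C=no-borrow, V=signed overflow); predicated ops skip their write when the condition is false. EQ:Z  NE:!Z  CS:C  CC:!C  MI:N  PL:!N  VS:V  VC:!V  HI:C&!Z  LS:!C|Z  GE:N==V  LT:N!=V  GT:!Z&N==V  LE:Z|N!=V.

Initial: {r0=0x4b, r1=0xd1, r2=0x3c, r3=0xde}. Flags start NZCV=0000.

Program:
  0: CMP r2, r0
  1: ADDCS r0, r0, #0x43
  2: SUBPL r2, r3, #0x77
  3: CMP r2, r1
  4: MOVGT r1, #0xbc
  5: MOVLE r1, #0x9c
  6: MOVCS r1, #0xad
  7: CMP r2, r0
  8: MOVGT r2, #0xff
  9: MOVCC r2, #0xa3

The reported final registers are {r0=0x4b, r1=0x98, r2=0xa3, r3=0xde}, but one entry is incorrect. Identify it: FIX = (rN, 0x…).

0: ✓ CMP  NZCV=1000
1: · ADDCS
2: · SUBPL
3: ✓ CMP  NZCV=0000
4: ✓ MOVGT  r1←0xbc
5: · MOVLE
6: · MOVCS
7: ✓ CMP  NZCV=1000
8: · MOVGT
9: ✓ MOVCC  r2←0xa3

FIX = (r1, 0xbc)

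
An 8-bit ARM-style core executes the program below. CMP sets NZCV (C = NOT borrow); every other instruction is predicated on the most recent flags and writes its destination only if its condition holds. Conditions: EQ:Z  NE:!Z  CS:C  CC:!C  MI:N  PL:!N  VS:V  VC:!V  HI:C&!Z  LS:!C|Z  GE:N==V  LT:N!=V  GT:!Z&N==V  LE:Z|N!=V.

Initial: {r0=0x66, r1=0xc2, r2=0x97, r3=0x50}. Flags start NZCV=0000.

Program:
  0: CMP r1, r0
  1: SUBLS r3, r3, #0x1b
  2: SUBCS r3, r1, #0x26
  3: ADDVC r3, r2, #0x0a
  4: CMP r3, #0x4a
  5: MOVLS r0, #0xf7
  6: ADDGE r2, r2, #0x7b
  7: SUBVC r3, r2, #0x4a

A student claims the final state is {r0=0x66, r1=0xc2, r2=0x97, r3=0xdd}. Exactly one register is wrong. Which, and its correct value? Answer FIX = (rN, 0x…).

FIX = (r3, 0x9c)

[0] flags=0011 → (cmp)
[1] flags=0011 LS?F → skip
[2] flags=0011 CS?T → r3=0x9c
[3] flags=0011 VC?F → skip
[4] flags=0011 → (cmp)
[5] flags=0011 LS?F → skip
[6] flags=0011 GE?F → skip
[7] flags=0011 VC?F → skip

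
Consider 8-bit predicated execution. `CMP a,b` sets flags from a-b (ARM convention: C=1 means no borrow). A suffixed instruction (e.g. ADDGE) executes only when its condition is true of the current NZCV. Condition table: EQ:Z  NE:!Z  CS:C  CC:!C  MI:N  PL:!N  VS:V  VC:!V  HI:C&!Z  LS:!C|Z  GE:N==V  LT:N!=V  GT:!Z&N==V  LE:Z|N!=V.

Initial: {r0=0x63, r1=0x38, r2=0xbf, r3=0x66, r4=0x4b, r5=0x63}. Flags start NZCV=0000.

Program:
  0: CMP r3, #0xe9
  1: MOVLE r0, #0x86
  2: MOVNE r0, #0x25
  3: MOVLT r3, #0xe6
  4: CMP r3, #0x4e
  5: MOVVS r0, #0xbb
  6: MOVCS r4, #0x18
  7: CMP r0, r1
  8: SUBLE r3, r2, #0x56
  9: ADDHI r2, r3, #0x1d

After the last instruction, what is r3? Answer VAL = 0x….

VAL = 0x69

0: ✓ CMP  NZCV=0000
1: · MOVLE
2: ✓ MOVNE  r0←0x25
3: · MOVLT
4: ✓ CMP  NZCV=0010
5: · MOVVS
6: ✓ MOVCS  r4←0x18
7: ✓ CMP  NZCV=1000
8: ✓ SUBLE  r3←0x69
9: · ADDHI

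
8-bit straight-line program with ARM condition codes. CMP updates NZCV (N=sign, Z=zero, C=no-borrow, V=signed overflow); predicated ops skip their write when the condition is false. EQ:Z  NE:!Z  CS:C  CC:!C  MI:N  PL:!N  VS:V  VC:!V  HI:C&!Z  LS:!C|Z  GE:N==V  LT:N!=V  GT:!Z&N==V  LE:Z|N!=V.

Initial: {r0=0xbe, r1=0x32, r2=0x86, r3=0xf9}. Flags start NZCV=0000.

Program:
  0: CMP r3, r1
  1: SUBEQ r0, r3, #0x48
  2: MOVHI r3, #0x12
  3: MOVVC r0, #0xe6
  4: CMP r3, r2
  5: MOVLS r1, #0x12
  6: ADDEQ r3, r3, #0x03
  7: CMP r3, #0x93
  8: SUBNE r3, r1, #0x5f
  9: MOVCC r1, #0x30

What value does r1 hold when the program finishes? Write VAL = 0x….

VAL = 0x30

[0] flags=1010 → (cmp)
[1] flags=1010 EQ?F → skip
[2] flags=1010 HI?T → r3=0x12
[3] flags=1010 VC?T → r0=0xe6
[4] flags=1001 → (cmp)
[5] flags=1001 LS?T → r1=0x12
[6] flags=1001 EQ?F → skip
[7] flags=0000 → (cmp)
[8] flags=0000 NE?T → r3=0xb3
[9] flags=0000 CC?T → r1=0x30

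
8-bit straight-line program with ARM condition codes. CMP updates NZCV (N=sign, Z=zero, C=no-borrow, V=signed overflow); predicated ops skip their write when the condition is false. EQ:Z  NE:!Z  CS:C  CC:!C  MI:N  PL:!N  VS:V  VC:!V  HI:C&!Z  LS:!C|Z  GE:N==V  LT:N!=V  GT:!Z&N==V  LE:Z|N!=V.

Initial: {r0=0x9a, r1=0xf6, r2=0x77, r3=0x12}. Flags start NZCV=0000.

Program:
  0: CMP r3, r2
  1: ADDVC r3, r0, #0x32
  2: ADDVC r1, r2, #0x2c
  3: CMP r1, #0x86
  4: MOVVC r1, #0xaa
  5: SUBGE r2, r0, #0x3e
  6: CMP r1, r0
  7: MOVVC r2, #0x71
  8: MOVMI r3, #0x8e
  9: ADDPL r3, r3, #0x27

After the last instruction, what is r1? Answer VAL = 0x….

VAL = 0xaa

[0] flags=1000 → (cmp)
[1] flags=1000 VC?T → r3=0xcc
[2] flags=1000 VC?T → r1=0xa3
[3] flags=0010 → (cmp)
[4] flags=0010 VC?T → r1=0xaa
[5] flags=0010 GE?T → r2=0x5c
[6] flags=0010 → (cmp)
[7] flags=0010 VC?T → r2=0x71
[8] flags=0010 MI?F → skip
[9] flags=0010 PL?T → r3=0xf3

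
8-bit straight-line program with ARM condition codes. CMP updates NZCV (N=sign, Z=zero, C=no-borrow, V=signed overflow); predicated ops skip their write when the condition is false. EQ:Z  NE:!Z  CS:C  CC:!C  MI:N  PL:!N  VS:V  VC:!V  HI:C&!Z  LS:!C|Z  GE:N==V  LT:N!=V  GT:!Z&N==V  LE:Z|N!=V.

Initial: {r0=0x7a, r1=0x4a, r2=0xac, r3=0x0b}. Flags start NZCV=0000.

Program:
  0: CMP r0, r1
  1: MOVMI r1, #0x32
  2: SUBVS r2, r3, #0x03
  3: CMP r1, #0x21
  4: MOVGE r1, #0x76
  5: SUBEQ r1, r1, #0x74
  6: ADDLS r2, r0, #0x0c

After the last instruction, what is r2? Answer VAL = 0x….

VAL = 0xac

0: ✓ CMP  NZCV=0010
1: · MOVMI
2: · SUBVS
3: ✓ CMP  NZCV=0010
4: ✓ MOVGE  r1←0x76
5: · SUBEQ
6: · ADDLS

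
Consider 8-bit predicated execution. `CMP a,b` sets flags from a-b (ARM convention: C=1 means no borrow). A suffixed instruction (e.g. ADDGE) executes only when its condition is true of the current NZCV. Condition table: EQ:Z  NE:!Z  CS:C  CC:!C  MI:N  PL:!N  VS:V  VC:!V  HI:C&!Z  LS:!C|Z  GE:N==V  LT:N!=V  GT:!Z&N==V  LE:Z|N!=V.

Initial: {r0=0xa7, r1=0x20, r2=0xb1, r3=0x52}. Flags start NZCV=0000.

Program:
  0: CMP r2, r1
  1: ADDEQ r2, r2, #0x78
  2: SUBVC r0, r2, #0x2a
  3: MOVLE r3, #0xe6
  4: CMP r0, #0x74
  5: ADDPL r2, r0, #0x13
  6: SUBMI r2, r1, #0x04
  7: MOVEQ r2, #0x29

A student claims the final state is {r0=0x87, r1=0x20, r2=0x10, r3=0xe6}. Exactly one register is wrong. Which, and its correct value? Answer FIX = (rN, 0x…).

0: ✓ CMP  NZCV=1010
1: · ADDEQ
2: ✓ SUBVC  r0←0x87
3: ✓ MOVLE  r3←0xe6
4: ✓ CMP  NZCV=0011
5: ✓ ADDPL  r2←0x9a
6: · SUBMI
7: · MOVEQ

FIX = (r2, 0x9a)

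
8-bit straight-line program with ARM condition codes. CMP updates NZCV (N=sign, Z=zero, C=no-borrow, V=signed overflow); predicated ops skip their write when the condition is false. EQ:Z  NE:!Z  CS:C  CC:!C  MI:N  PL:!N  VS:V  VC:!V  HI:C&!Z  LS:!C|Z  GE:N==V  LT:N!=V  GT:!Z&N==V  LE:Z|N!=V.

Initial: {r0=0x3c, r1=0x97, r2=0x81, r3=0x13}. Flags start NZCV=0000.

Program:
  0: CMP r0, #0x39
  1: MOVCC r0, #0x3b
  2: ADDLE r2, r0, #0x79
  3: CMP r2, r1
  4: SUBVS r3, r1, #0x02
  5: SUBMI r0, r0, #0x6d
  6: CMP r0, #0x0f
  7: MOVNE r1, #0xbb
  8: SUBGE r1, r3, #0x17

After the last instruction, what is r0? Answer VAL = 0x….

0: ✓ CMP  NZCV=0010
1: · MOVCC
2: · ADDLE
3: ✓ CMP  NZCV=1000
4: · SUBVS
5: ✓ SUBMI  r0←0xcf
6: ✓ CMP  NZCV=1010
7: ✓ MOVNE  r1←0xbb
8: · SUBGE

VAL = 0xcf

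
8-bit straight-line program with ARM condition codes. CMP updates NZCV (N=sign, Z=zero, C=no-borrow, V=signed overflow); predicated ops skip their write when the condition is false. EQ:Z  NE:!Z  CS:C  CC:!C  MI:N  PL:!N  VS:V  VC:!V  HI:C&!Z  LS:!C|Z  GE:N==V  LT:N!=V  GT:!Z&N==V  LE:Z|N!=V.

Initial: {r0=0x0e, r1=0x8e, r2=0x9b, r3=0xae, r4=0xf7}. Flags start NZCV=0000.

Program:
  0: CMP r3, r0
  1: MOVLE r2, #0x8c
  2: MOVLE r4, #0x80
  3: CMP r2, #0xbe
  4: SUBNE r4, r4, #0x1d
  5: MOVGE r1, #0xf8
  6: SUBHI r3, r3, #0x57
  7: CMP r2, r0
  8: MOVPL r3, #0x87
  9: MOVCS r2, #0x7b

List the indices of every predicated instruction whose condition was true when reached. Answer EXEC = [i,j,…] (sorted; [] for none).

EXEC = [1,2,4,8,9]

[0] flags=1010 → (cmp)
[1] flags=1010 LE?T → r2=0x8c
[2] flags=1010 LE?T → r4=0x80
[3] flags=1000 → (cmp)
[4] flags=1000 NE?T → r4=0x63
[5] flags=1000 GE?F → skip
[6] flags=1000 HI?F → skip
[7] flags=0011 → (cmp)
[8] flags=0011 PL?T → r3=0x87
[9] flags=0011 CS?T → r2=0x7b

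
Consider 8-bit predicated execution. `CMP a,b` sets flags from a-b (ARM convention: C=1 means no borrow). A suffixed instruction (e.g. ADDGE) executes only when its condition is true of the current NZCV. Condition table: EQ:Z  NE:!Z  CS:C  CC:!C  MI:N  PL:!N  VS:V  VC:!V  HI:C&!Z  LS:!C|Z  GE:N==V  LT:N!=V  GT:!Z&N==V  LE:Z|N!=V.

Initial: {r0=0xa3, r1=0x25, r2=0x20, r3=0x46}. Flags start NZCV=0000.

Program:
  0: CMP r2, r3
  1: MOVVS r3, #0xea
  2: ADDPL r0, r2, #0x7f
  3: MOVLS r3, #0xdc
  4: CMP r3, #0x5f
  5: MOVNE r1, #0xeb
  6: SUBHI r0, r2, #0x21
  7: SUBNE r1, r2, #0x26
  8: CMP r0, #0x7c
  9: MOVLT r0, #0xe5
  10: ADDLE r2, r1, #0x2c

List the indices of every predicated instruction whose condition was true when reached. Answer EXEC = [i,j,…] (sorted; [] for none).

EXEC = [3,5,6,7,9,10]

0: ✓ CMP  NZCV=1000
1: · MOVVS
2: · ADDPL
3: ✓ MOVLS  r3←0xdc
4: ✓ CMP  NZCV=0011
5: ✓ MOVNE  r1←0xeb
6: ✓ SUBHI  r0←0xff
7: ✓ SUBNE  r1←0xfa
8: ✓ CMP  NZCV=1010
9: ✓ MOVLT  r0←0xe5
10: ✓ ADDLE  r2←0x26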